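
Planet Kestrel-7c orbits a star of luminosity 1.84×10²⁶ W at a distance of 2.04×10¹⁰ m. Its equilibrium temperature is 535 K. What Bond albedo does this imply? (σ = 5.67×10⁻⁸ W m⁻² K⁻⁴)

A ≈ 0.47

Flux: S = L/(4πd²) = 1.84×10²⁶/(4π×(2.04×10¹⁰)²) = 3.52×10⁴ W m⁻².
From T_eq⁴ = S(1−A)/(4σ): 1−A = 4σT_eq⁴/S.
1−A = 4 × 5.67×10⁻⁸ × (535)⁴ / 3.52×10⁴ = 0.528.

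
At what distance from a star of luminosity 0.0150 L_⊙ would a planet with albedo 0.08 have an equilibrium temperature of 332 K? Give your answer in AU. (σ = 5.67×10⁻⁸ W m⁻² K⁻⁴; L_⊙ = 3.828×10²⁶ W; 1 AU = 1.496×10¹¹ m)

d ≈ 0.0826 AU

L = 0.0150 × 3.828×10²⁶ = 5.74×10²⁴ W.
From T_eq⁴ = L(1−A)/(16πσd²): d = √[L(1−A)/(16πσT_eq⁴)].
d = √[5.74×10²⁴ × 0.92 / (16π × 5.67×10⁻⁸ × (332)⁴)] = 1.24×10¹⁰ m = 0.0826 AU.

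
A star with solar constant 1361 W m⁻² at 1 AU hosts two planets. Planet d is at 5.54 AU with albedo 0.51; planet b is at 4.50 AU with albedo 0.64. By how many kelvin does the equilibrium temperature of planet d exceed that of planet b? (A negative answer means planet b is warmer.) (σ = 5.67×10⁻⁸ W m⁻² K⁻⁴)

T_eq = [S₀(1−A)/(4σd²)]^(1/4), so T ∝ (1−A)^(1/4) / √d.
T₁ = [1361×0.49/(4×5.67×10⁻⁸×5.54²)]^(1/4) = 98.93 K.
T₂ = [1361×0.36/(4×5.67×10⁻⁸×4.50²)]^(1/4) = 101.63 K.

ΔT ≈ -2.7 K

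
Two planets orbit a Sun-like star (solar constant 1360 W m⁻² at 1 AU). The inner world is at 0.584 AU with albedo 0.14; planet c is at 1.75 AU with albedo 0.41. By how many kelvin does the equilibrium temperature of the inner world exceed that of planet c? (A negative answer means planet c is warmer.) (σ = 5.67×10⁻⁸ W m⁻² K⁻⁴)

T_eq = [S₀(1−A)/(4σd²)]^(1/4), so T ∝ (1−A)^(1/4) / √d.
T₁ = [1360×0.86/(4×5.67×10⁻⁸×0.584²)]^(1/4) = 350.66 K.
T₂ = [1360×0.59/(4×5.67×10⁻⁸×1.75²)]^(1/4) = 184.36 K.

ΔT ≈ 166.3 K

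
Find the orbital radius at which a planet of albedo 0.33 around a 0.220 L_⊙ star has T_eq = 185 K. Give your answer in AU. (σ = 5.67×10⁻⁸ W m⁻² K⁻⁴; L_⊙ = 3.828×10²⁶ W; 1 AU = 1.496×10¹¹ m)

L = 0.220 × 3.828×10²⁶ = 8.42×10²⁵ W.
From T_eq⁴ = L(1−A)/(16πσd²): d = √[L(1−A)/(16πσT_eq⁴)].
d = √[8.42×10²⁵ × 0.67 / (16π × 5.67×10⁻⁸ × (185)⁴)] = 1.30×10¹¹ m = 0.869 AU.

d ≈ 0.869 AU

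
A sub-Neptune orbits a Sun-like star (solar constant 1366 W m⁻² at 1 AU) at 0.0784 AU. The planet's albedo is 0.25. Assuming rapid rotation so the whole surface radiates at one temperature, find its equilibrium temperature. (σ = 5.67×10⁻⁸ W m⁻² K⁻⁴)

T_eq ≈ 926 K

Flux at 0.0784 AU: S = 1366/0.0784² = 2.22×10⁵ W m⁻².
Energy balance: absorbed = emitted ⇒ πR²·S(1−A) = 4πR²·σT_eq⁴, so T_eq⁴ = S(1−A)/(4σ).
T_eq = [2.22×10⁵ × 0.75 / (4 × 5.67×10⁻⁸)]^(1/4) = (7.35×10¹¹)^(1/4) = 926 K.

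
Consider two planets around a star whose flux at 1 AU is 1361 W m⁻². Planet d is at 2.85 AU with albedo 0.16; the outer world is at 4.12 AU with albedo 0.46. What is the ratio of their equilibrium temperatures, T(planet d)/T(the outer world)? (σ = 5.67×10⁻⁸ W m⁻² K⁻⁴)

T_eq = [S₀(1−A)/(4σd²)]^(1/4), so T ∝ (1−A)^(1/4) / √d.
T₁ = [1361×0.84/(4×5.67×10⁻⁸×2.85²)]^(1/4) = 157.83 K.
T₂ = [1361×0.54/(4×5.67×10⁻⁸×4.12²)]^(1/4) = 117.54 K.

T₁/T₂ ≈ 1.343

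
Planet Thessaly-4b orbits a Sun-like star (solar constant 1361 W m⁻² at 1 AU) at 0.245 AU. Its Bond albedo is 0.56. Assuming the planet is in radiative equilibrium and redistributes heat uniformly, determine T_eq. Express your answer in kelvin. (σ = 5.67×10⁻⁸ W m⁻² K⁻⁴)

T_eq ≈ 458 K

Flux at 0.245 AU: S = 1361/0.245² = 2.27×10⁴ W m⁻².
Energy balance: absorbed = emitted ⇒ πR²·S(1−A) = 4πR²·σT_eq⁴, so T_eq⁴ = S(1−A)/(4σ).
T_eq = [2.27×10⁴ × 0.44 / (4 × 5.67×10⁻⁸)]^(1/4) = (4.40×10¹⁰)^(1/4) = 458 K.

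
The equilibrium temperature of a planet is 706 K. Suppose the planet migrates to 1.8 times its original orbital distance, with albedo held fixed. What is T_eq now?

T_eq ∝ L^(1/4) · d^(−1/2).
T′ = 706 / 1.8^(1/2) = 526 K.

T_eq ≈ 526 K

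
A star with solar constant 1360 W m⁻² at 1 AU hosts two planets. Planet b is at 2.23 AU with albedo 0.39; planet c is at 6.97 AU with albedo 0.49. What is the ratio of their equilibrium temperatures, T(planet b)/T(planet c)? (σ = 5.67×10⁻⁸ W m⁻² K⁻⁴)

T₁/T₂ ≈ 1.849

T_eq = [S₀(1−A)/(4σd²)]^(1/4), so T ∝ (1−A)^(1/4) / √d.
T₁ = [1360×0.61/(4×5.67×10⁻⁸×2.23²)]^(1/4) = 164.68 K.
T₂ = [1360×0.51/(4×5.67×10⁻⁸×6.97²)]^(1/4) = 89.07 K.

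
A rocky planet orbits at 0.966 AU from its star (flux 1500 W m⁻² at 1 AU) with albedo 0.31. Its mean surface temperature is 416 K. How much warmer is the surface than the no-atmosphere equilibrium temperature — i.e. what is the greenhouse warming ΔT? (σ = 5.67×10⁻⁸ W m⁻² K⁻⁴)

S = 1500/0.966² = 1607 W m⁻².
T_eq = [S(1−A)/(4σ)]^(1/4) = [1607×0.69/(4×5.67×10⁻⁸)]^(1/4) = 264.4 K.
ΔT = T_surf − T_eq = 416 − 264.4.

ΔT ≈ 151.6 K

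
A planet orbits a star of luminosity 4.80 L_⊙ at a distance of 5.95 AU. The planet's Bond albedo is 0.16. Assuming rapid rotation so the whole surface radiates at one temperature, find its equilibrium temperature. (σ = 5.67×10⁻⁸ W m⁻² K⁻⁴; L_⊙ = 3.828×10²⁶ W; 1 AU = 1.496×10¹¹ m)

d = 5.95 AU = 8.90×10¹¹ m.
L = 4.80 × 3.828×10²⁶ = 1.84×10²⁷ W.
Flux: S = L/(4πd²) = 1.84×10²⁷/(4π×(8.90×10¹¹)²) = 185 W m⁻².
Energy balance: absorbed = emitted ⇒ πR²·S(1−A) = 4πR²·σT_eq⁴, so T_eq⁴ = S(1−A)/(4σ).
T_eq = [185 × 0.84 / (4 × 5.67×10⁻⁸)]^(1/4) = (6.84×10⁸)^(1/4) = 162 K.

T_eq ≈ 162 K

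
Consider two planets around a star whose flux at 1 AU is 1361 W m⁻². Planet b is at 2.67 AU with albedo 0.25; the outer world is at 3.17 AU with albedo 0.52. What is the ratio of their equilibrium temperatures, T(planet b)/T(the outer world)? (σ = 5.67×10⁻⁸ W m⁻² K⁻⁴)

T₁/T₂ ≈ 1.218

T_eq = [S₀(1−A)/(4σd²)]^(1/4), so T ∝ (1−A)^(1/4) / √d.
T₁ = [1361×0.75/(4×5.67×10⁻⁸×2.67²)]^(1/4) = 158.51 K.
T₂ = [1361×0.48/(4×5.67×10⁻⁸×3.17²)]^(1/4) = 130.12 K.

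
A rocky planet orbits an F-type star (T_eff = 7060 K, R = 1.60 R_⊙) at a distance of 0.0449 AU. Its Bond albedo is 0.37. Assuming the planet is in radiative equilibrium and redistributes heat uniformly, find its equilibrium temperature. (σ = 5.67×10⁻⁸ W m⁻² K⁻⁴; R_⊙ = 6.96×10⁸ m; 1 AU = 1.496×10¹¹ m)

R_⋆ = 1.60 × 6.96×10⁸ = 1.11×10⁹ m.
d = 0.0449 AU = 6.72×10⁹ m.
L = 4πR_⋆²σT_⋆⁴ = 4π(1.11×10⁹)² × 5.67×10⁻⁸ × (7060)⁴ = 2.20×10²⁷ W.
S = L/(4πd²) = 3.87×10⁶ W m⁻².
Energy balance: absorbed = emitted ⇒ πR²·S(1−A) = 4πR²·σT_eq⁴, so T_eq⁴ = S(1−A)/(4σ).
T_eq = [3.87×10⁶ × 0.63 / (4 × 5.67×10⁻⁸)]^(1/4) = (1.08×10¹³)^(1/4) = 1810 K.

T_eq ≈ 1810 K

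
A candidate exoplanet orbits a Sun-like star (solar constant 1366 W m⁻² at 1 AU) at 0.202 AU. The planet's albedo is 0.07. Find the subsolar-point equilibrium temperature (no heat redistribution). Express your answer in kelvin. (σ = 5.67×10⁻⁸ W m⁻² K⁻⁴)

Flux at 0.202 AU: S = 1366/0.202² = 3.35×10⁴ W m⁻².
At the subsolar point the surface absorbs S(1−A) and emits σT⁴ per unit area — no factor of 4, since only the local patch is in balance.
T = [3.35×10⁴ × 0.93 / 5.67×10⁻⁸]^(1/4) = (5.49×10¹¹)^(1/4) = 861 K.

T_ss ≈ 861 K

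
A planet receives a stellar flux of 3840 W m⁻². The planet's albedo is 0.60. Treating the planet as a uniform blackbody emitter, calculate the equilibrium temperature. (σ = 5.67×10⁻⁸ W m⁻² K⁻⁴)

T_eq ≈ 287 K

Energy balance: absorbed = emitted ⇒ πR²·S(1−A) = 4πR²·σT_eq⁴, so T_eq⁴ = S(1−A)/(4σ).
T_eq = [3840 × 0.40 / (4 × 5.67×10⁻⁸)]^(1/4) = (6.77×10⁹)^(1/4) = 287 K.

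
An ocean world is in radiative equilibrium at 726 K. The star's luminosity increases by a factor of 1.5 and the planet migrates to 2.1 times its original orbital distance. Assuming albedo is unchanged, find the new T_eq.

T_eq ≈ 554 K

T_eq ∝ L^(1/4) · d^(−1/2).
T′ = 726 × 1.5^(1/4) / 2.1^(1/2) = 554 K.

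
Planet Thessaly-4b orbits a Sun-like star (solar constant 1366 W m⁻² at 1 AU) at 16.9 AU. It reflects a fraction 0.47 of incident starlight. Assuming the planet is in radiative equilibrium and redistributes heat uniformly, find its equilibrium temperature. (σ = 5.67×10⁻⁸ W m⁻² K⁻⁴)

T_eq ≈ 57.8 K

Flux at 16.9 AU: S = 1366/16.9² = 4.78 W m⁻².
Energy balance: absorbed = emitted ⇒ πR²·S(1−A) = 4πR²·σT_eq⁴, so T_eq⁴ = S(1−A)/(4σ).
T_eq = [4.78 × 0.53 / (4 × 5.67×10⁻⁸)]^(1/4) = (1.12×10⁷)^(1/4) = 57.8 K.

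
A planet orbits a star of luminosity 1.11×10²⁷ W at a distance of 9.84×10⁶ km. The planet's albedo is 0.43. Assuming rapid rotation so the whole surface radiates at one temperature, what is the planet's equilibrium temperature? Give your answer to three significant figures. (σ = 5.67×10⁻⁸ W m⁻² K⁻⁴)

T_eq ≈ 1230 K

d = 9.84×10⁶ km = 9.84×10⁹ m.
Flux: S = L/(4πd²) = 1.11×10²⁷/(4π×(9.84×10⁹)²) = 9.12×10⁵ W m⁻².
Energy balance: absorbed = emitted ⇒ πR²·S(1−A) = 4πR²·σT_eq⁴, so T_eq⁴ = S(1−A)/(4σ).
T_eq = [9.12×10⁵ × 0.57 / (4 × 5.67×10⁻⁸)]^(1/4) = (2.29×10¹²)^(1/4) = 1230 K.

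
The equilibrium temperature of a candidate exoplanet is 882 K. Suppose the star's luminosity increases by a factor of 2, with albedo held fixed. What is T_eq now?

T_eq ≈ 1050 K

T_eq ∝ L^(1/4) · d^(−1/2).
T′ = 882 × 2^(1/4) = 1050 K.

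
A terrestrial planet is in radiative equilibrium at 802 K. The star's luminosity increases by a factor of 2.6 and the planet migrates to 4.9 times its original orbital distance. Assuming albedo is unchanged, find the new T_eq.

T_eq ≈ 460 K

T_eq ∝ L^(1/4) · d^(−1/2).
T′ = 802 × 2.6^(1/4) / 4.9^(1/2) = 460 K.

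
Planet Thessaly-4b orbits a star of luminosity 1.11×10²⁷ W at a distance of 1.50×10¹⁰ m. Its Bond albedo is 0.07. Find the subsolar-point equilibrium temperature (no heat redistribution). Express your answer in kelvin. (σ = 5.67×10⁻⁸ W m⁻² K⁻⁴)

Flux: S = L/(4πd²) = 1.11×10²⁷/(4π×(1.50×10¹⁰)²) = 3.93×10⁵ W m⁻².
At the subsolar point the surface absorbs S(1−A) and emits σT⁴ per unit area — no factor of 4, since only the local patch is in balance.
T = [3.93×10⁵ × 0.93 / 5.67×10⁻⁸]^(1/4) = (6.44×10¹²)^(1/4) = 1590 K.

T_ss ≈ 1590 K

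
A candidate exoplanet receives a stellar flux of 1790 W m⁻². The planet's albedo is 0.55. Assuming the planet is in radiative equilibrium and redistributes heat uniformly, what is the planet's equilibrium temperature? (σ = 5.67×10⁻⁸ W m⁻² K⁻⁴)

T_eq ≈ 244 K

Energy balance: absorbed = emitted ⇒ πR²·S(1−A) = 4πR²·σT_eq⁴, so T_eq⁴ = S(1−A)/(4σ).
T_eq = [1790 × 0.45 / (4 × 5.67×10⁻⁸)]^(1/4) = (3.55×10⁹)^(1/4) = 244 K.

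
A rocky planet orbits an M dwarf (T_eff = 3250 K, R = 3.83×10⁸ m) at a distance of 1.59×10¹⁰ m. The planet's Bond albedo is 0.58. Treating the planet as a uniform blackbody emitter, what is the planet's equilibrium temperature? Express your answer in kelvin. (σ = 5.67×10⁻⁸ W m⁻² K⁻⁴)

T_eq ≈ 287 K

L = 4πR_⋆²σT_⋆⁴ = 4π(3.83×10⁸)² × 5.67×10⁻⁸ × (3250)⁴ = 1.17×10²⁵ W.
S = L/(4πd²) = 3670 W m⁻².
Energy balance: absorbed = emitted ⇒ πR²·S(1−A) = 4πR²·σT_eq⁴, so T_eq⁴ = S(1−A)/(4σ).
T_eq = [3670 × 0.42 / (4 × 5.67×10⁻⁸)]^(1/4) = (6.80×10⁹)^(1/4) = 287 K.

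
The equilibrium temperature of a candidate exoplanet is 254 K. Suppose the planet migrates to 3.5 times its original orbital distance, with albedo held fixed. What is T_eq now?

T_eq ≈ 136 K

T_eq ∝ L^(1/4) · d^(−1/2).
T′ = 254 / 3.5^(1/2) = 136 K.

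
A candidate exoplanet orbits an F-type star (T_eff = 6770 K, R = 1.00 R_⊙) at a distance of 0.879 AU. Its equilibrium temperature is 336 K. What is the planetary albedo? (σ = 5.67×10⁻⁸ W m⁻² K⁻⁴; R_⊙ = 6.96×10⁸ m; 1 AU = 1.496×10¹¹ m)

R_⋆ = 1.00 × 6.96×10⁸ = 6.96×10⁸ m.
d = 0.879 AU = 1.31×10¹¹ m.
L = 4πR_⋆²σT_⋆⁴ = 4π(6.96×10⁸)² × 5.67×10⁻⁸ × (6770)⁴ = 7.25×10²⁶ W.
S = L/(4πd²) = 3340 W m⁻².
From T_eq⁴ = S(1−A)/(4σ): 1−A = 4σT_eq⁴/S.
1−A = 4 × 5.67×10⁻⁸ × (336)⁴ / 3340 = 0.866.

A ≈ 0.13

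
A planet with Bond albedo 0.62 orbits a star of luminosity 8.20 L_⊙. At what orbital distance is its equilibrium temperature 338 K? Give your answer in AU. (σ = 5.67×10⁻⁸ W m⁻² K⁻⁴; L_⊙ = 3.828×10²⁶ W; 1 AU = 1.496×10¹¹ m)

d ≈ 1.20 AU

L = 8.20 × 3.828×10²⁶ = 3.14×10²⁷ W.
From T_eq⁴ = L(1−A)/(16πσd²): d = √[L(1−A)/(16πσT_eq⁴)].
d = √[3.14×10²⁷ × 0.38 / (16π × 5.67×10⁻⁸ × (338)⁴)] = 1.79×10¹¹ m = 1.20 AU.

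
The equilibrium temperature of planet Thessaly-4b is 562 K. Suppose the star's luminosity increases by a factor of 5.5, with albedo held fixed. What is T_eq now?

T_eq ≈ 861 K

T_eq ∝ L^(1/4) · d^(−1/2).
T′ = 562 × 5.5^(1/4) = 861 K.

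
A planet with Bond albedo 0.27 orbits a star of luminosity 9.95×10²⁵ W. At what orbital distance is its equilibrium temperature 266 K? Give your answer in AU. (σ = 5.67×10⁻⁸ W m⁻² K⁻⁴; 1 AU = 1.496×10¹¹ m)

d ≈ 0.477 AU

From T_eq⁴ = L(1−A)/(16πσd²): d = √[L(1−A)/(16πσT_eq⁴)].
d = √[9.95×10²⁵ × 0.73 / (16π × 5.67×10⁻⁸ × (266)⁴)] = 7.13×10¹⁰ m = 0.477 AU.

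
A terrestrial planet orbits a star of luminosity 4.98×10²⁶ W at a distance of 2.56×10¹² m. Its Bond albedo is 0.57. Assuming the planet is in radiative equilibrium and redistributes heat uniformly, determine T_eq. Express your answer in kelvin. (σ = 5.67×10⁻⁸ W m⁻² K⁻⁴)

T_eq ≈ 58.2 K

Flux: S = L/(4πd²) = 4.98×10²⁶/(4π×(2.56×10¹²)²) = 6.05 W m⁻².
Energy balance: absorbed = emitted ⇒ πR²·S(1−A) = 4πR²·σT_eq⁴, so T_eq⁴ = S(1−A)/(4σ).
T_eq = [6.05 × 0.43 / (4 × 5.67×10⁻⁸)]^(1/4) = (1.15×10⁷)^(1/4) = 58.2 K.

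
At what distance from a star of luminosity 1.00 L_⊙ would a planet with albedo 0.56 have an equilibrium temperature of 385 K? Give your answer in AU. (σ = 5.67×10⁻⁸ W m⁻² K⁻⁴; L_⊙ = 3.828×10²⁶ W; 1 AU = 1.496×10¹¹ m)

d ≈ 0.347 AU

L = 1.00 × 3.828×10²⁶ = 3.83×10²⁶ W.
From T_eq⁴ = L(1−A)/(16πσd²): d = √[L(1−A)/(16πσT_eq⁴)].
d = √[3.83×10²⁶ × 0.44 / (16π × 5.67×10⁻⁸ × (385)⁴)] = 5.19×10¹⁰ m = 0.347 AU.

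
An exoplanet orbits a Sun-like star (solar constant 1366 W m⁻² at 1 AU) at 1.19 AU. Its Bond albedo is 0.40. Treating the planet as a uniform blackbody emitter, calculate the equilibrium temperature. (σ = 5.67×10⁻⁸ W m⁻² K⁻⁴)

Flux at 1.19 AU: S = 1366/1.19² = 965 W m⁻².
Energy balance: absorbed = emitted ⇒ πR²·S(1−A) = 4πR²·σT_eq⁴, so T_eq⁴ = S(1−A)/(4σ).
T_eq = [965 × 0.60 / (4 × 5.67×10⁻⁸)]^(1/4) = (2.55×10⁹)^(1/4) = 225 K.

T_eq ≈ 225 K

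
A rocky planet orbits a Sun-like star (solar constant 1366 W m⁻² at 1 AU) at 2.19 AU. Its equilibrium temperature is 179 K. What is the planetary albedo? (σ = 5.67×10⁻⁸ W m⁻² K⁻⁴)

A ≈ 0.18

Flux at 2.19 AU: S = 1366/2.19² = 285 W m⁻².
From T_eq⁴ = S(1−A)/(4σ): 1−A = 4σT_eq⁴/S.
1−A = 4 × 5.67×10⁻⁸ × (179)⁴ / 285 = 0.818.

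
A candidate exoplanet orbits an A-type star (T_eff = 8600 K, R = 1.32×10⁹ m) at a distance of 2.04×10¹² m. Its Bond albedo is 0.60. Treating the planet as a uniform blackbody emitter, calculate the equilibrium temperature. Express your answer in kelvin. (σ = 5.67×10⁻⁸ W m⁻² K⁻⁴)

T_eq ≈ 123 K

L = 4πR_⋆²σT_⋆⁴ = 4π(1.32×10⁹)² × 5.67×10⁻⁸ × (8600)⁴ = 6.79×10²⁷ W.
S = L/(4πd²) = 130 W m⁻².
Energy balance: absorbed = emitted ⇒ πR²·S(1−A) = 4πR²·σT_eq⁴, so T_eq⁴ = S(1−A)/(4σ).
T_eq = [130 × 0.40 / (4 × 5.67×10⁻⁸)]^(1/4) = (2.29×10⁸)^(1/4) = 123 K.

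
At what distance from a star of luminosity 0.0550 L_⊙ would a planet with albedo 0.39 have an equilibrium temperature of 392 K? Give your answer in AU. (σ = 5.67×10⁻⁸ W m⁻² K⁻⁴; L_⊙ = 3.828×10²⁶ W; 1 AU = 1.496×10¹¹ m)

L = 0.0550 × 3.828×10²⁶ = 2.11×10²⁵ W.
From T_eq⁴ = L(1−A)/(16πσd²): d = √[L(1−A)/(16πσT_eq⁴)].
d = √[2.11×10²⁵ × 0.61 / (16π × 5.67×10⁻⁸ × (392)⁴)] = 1.38×10¹⁰ m = 0.0923 AU.

d ≈ 0.0923 AU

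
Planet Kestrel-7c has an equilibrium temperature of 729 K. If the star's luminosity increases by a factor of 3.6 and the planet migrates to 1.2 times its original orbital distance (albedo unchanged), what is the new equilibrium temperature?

T_eq ≈ 917 K

T_eq ∝ L^(1/4) · d^(−1/2).
T′ = 729 × 3.6^(1/4) / 1.2^(1/2) = 917 K.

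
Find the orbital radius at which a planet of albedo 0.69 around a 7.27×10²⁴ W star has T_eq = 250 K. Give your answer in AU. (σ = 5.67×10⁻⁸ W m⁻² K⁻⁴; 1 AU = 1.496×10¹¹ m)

d ≈ 0.0951 AU

From T_eq⁴ = L(1−A)/(16πσd²): d = √[L(1−A)/(16πσT_eq⁴)].
d = √[7.27×10²⁴ × 0.31 / (16π × 5.67×10⁻⁸ × (250)⁴)] = 1.42×10¹⁰ m = 0.0951 AU.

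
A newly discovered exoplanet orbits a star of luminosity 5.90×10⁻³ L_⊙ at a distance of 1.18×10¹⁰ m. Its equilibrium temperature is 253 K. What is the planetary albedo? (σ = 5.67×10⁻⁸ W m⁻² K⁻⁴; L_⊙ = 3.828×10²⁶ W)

L = 5.90×10⁻³ × 3.828×10²⁶ = 2.26×10²⁴ W.
Flux: S = L/(4πd²) = 2.26×10²⁴/(4π×(1.18×10¹⁰)²) = 1290 W m⁻².
From T_eq⁴ = S(1−A)/(4σ): 1−A = 4σT_eq⁴/S.
1−A = 4 × 5.67×10⁻⁸ × (253)⁴ / 1290 = 0.720.

A ≈ 0.28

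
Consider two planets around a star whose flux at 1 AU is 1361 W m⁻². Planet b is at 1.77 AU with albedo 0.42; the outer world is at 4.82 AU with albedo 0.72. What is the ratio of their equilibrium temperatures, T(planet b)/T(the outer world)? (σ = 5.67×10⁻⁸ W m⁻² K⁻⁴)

T₁/T₂ ≈ 1.980

T_eq = [S₀(1−A)/(4σd²)]^(1/4), so T ∝ (1−A)^(1/4) / √d.
T₁ = [1361×0.58/(4×5.67×10⁻⁸×1.77²)]^(1/4) = 182.57 K.
T₂ = [1361×0.28/(4×5.67×10⁻⁸×4.82²)]^(1/4) = 92.22 K.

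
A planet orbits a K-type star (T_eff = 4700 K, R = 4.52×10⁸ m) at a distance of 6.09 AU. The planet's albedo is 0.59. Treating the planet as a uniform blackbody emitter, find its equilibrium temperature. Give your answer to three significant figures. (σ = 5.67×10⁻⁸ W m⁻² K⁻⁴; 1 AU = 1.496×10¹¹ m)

d = 6.09 AU = 9.11×10¹¹ m.
L = 4πR_⋆²σT_⋆⁴ = 4π(4.52×10⁸)² × 5.67×10⁻⁸ × (4700)⁴ = 7.10×10²⁵ W.
S = L/(4πd²) = 6.81 W m⁻².
Energy balance: absorbed = emitted ⇒ πR²·S(1−A) = 4πR²·σT_eq⁴, so T_eq⁴ = S(1−A)/(4σ).
T_eq = [6.81 × 0.41 / (4 × 5.67×10⁻⁸)]^(1/4) = (1.23×10⁷)^(1/4) = 59.2 K.

T_eq ≈ 59.2 K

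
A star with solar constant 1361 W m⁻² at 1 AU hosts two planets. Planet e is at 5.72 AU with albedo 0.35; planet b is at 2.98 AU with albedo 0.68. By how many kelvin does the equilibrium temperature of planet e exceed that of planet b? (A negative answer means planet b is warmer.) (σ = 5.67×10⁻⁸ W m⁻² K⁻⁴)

ΔT ≈ -16.8 K

T_eq = [S₀(1−A)/(4σd²)]^(1/4), so T ∝ (1−A)^(1/4) / √d.
T₁ = [1361×0.65/(4×5.67×10⁻⁸×5.72²)]^(1/4) = 104.49 K.
T₂ = [1361×0.32/(4×5.67×10⁻⁸×2.98²)]^(1/4) = 121.26 K.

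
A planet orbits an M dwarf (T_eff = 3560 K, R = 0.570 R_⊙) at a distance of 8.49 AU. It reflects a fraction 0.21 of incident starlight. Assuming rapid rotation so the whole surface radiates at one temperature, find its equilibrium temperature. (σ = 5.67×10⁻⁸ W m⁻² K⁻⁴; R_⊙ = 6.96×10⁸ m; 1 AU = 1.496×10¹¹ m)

T_eq ≈ 41.9 K

R_⋆ = 0.570 × 6.96×10⁸ = 3.97×10⁸ m.
d = 8.49 AU = 1.27×10¹² m.
L = 4πR_⋆²σT_⋆⁴ = 4π(3.97×10⁸)² × 5.67×10⁻⁸ × (3560)⁴ = 1.80×10²⁵ W.
S = L/(4πd²) = 0.889 W m⁻².
Energy balance: absorbed = emitted ⇒ πR²·S(1−A) = 4πR²·σT_eq⁴, so T_eq⁴ = S(1−A)/(4σ).
T_eq = [0.889 × 0.79 / (4 × 5.67×10⁻⁸)]^(1/4) = (3.09×10⁶)^(1/4) = 41.9 K.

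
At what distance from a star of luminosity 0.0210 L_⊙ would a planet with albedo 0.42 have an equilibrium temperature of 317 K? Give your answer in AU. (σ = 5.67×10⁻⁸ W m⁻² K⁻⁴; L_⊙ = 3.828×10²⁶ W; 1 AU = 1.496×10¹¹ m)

d ≈ 0.0851 AU

L = 0.0210 × 3.828×10²⁶ = 8.04×10²⁴ W.
From T_eq⁴ = L(1−A)/(16πσd²): d = √[L(1−A)/(16πσT_eq⁴)].
d = √[8.04×10²⁴ × 0.58 / (16π × 5.67×10⁻⁸ × (317)⁴)] = 1.27×10¹⁰ m = 0.0851 AU.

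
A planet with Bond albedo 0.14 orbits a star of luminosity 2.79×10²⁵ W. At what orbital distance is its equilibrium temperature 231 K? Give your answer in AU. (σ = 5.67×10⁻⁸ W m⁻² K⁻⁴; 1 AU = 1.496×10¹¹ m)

d ≈ 0.363 AU

From T_eq⁴ = L(1−A)/(16πσd²): d = √[L(1−A)/(16πσT_eq⁴)].
d = √[2.79×10²⁵ × 0.86 / (16π × 5.67×10⁻⁸ × (231)⁴)] = 5.44×10¹⁰ m = 0.363 AU.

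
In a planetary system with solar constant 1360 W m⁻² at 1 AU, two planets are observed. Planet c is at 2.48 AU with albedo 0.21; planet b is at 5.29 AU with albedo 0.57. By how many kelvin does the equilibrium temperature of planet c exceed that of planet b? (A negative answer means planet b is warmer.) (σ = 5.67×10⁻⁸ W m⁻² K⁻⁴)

ΔT ≈ 68.6 K

T_eq = [S₀(1−A)/(4σd²)]^(1/4), so T ∝ (1−A)^(1/4) / √d.
T₁ = [1360×0.79/(4×5.67×10⁻⁸×2.48²)]^(1/4) = 166.59 K.
T₂ = [1360×0.43/(4×5.67×10⁻⁸×5.29²)]^(1/4) = 97.97 K.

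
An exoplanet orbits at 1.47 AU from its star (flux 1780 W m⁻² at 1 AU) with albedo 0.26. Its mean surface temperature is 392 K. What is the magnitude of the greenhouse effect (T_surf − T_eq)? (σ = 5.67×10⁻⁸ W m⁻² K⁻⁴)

ΔT ≈ 164.3 K

S = 1780/1.47² = 823.7 W m⁻².
T_eq = [S(1−A)/(4σ)]^(1/4) = [823.7×0.74/(4×5.67×10⁻⁸)]^(1/4) = 227.7 K.
ΔT = T_surf − T_eq = 392 − 227.7.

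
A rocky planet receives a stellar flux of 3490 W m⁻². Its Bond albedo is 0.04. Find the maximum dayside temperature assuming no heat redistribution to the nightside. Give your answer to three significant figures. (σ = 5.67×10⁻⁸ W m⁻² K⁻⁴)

T_ss ≈ 493 K

With no redistribution each surface element balances locally: S(1−A) = σT⁴.
T = [3490 × 0.96 / 5.67×10⁻⁸]^(1/4) = (5.91×10¹⁰)^(1/4) = 493 K.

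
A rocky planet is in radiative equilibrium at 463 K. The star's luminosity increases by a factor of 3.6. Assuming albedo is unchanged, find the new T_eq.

T_eq ∝ L^(1/4) · d^(−1/2).
T′ = 463 × 3.6^(1/4) = 638 K.

T_eq ≈ 638 K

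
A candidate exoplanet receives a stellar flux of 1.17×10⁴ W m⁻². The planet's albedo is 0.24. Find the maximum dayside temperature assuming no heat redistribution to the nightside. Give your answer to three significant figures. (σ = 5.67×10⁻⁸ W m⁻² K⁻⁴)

T_ss ≈ 629 K

With no redistribution each surface element balances locally: S(1−A) = σT⁴.
T = [1.17×10⁴ × 0.76 / 5.67×10⁻⁸]^(1/4) = (1.57×10¹¹)^(1/4) = 629 K.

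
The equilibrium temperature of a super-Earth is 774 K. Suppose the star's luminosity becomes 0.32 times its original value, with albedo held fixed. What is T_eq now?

T_eq ≈ 582 K

T_eq ∝ L^(1/4) · d^(−1/2).
T′ = 774 × 0.32^(1/4) = 582 K.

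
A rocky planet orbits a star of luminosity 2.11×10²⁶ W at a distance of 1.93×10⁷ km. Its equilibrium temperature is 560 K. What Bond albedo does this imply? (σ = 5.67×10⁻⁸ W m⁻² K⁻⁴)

A ≈ 0.51

d = 1.93×10⁷ km = 1.93×10¹⁰ m.
Flux: S = L/(4πd²) = 2.11×10²⁶/(4π×(1.93×10¹⁰)²) = 4.51×10⁴ W m⁻².
From T_eq⁴ = S(1−A)/(4σ): 1−A = 4σT_eq⁴/S.
1−A = 4 × 5.67×10⁻⁸ × (560)⁴ / 4.51×10⁴ = 0.495.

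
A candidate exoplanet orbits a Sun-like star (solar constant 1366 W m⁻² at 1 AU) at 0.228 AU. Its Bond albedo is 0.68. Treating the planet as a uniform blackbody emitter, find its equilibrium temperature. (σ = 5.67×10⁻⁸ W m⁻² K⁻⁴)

T_eq ≈ 439 K

Flux at 0.228 AU: S = 1366/0.228² = 2.63×10⁴ W m⁻².
Energy balance: absorbed = emitted ⇒ πR²·S(1−A) = 4πR²·σT_eq⁴, so T_eq⁴ = S(1−A)/(4σ).
T_eq = [2.63×10⁴ × 0.32 / (4 × 5.67×10⁻⁸)]^(1/4) = (3.71×10¹⁰)^(1/4) = 439 K.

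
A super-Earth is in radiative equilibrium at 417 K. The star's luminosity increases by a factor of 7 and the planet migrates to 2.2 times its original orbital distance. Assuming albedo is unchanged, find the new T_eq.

T_eq ∝ L^(1/4) · d^(−1/2).
T′ = 417 × 7^(1/4) / 2.2^(1/2) = 457 K.

T_eq ≈ 457 K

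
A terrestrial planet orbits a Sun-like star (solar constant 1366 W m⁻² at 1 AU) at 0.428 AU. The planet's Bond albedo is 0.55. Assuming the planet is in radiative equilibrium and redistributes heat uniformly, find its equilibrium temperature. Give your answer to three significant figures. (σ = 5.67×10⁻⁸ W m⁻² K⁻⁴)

Flux at 0.428 AU: S = 1366/0.428² = 7460 W m⁻².
Energy balance: absorbed = emitted ⇒ πR²·S(1−A) = 4πR²·σT_eq⁴, so T_eq⁴ = S(1−A)/(4σ).
T_eq = [7460 × 0.45 / (4 × 5.67×10⁻⁸)]^(1/4) = (1.48×10¹⁰)^(1/4) = 349 K.

T_eq ≈ 349 K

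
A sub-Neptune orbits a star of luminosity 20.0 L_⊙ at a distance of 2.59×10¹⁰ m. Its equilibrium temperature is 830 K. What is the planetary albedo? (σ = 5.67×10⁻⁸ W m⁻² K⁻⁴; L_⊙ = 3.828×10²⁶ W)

A ≈ 0.88

L = 20.0 × 3.828×10²⁶ = 7.66×10²⁷ W.
Flux: S = L/(4πd²) = 7.66×10²⁷/(4π×(2.59×10¹⁰)²) = 9.08×10⁵ W m⁻².
From T_eq⁴ = S(1−A)/(4σ): 1−A = 4σT_eq⁴/S.
1−A = 4 × 5.67×10⁻⁸ × (830)⁴ / 9.08×10⁵ = 0.119.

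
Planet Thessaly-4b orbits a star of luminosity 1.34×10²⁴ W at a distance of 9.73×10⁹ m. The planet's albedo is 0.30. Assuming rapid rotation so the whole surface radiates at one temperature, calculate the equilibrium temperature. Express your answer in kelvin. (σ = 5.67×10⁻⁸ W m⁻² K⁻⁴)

Flux: S = L/(4πd²) = 1.34×10²⁴/(4π×(9.73×10⁹)²) = 1130 W m⁻².
Energy balance: absorbed = emitted ⇒ πR²·S(1−A) = 4πR²·σT_eq⁴, so T_eq⁴ = S(1−A)/(4σ).
T_eq = [1130 × 0.70 / (4 × 5.67×10⁻⁸)]^(1/4) = (3.48×10⁹)^(1/4) = 243 K.

T_eq ≈ 243 K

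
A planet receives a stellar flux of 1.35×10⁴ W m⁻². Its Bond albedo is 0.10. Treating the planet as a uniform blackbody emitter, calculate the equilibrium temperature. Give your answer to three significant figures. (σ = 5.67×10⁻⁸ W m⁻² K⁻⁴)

Energy balance: absorbed = emitted ⇒ πR²·S(1−A) = 4πR²·σT_eq⁴, so T_eq⁴ = S(1−A)/(4σ).
T_eq = [1.35×10⁴ × 0.90 / (4 × 5.67×10⁻⁸)]^(1/4) = (5.36×10¹⁰)^(1/4) = 481 K.

T_eq ≈ 481 K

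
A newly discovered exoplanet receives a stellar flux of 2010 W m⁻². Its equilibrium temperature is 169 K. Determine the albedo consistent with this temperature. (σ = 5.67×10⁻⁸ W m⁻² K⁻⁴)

From T_eq⁴ = S(1−A)/(4σ): 1−A = 4σT_eq⁴/S.
1−A = 4 × 5.67×10⁻⁸ × (169)⁴ / 2010 = 0.092.

A ≈ 0.91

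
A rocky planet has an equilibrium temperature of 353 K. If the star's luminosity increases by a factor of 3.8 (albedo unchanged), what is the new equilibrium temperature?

T_eq ≈ 493 K

T_eq ∝ L^(1/4) · d^(−1/2).
T′ = 353 × 3.8^(1/4) = 493 K.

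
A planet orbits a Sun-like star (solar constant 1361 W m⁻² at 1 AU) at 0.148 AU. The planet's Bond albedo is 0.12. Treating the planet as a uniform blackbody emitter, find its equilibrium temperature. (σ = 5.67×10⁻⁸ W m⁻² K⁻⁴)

T_eq ≈ 701 K

Flux at 0.148 AU: S = 1361/0.148² = 6.21×10⁴ W m⁻².
Energy balance: absorbed = emitted ⇒ πR²·S(1−A) = 4πR²·σT_eq⁴, so T_eq⁴ = S(1−A)/(4σ).
T_eq = [6.21×10⁴ × 0.88 / (4 × 5.67×10⁻⁸)]^(1/4) = (2.41×10¹¹)^(1/4) = 701 K.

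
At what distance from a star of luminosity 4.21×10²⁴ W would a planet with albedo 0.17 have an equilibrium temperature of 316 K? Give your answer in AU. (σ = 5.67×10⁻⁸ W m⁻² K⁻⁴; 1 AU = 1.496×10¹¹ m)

d ≈ 0.0741 AU

From T_eq⁴ = L(1−A)/(16πσd²): d = √[L(1−A)/(16πσT_eq⁴)].
d = √[4.21×10²⁴ × 0.83 / (16π × 5.67×10⁻⁸ × (316)⁴)] = 1.11×10¹⁰ m = 0.0741 AU.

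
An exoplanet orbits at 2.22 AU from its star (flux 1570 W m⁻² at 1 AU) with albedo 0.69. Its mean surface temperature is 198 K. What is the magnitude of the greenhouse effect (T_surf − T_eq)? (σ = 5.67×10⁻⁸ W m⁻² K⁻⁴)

S = 1570/2.22² = 318.6 W m⁻².
T_eq = [S(1−A)/(4σ)]^(1/4) = [318.6×0.31/(4×5.67×10⁻⁸)]^(1/4) = 144.5 K.
ΔT = T_surf − T_eq = 198 − 144.5.

ΔT ≈ 53.5 K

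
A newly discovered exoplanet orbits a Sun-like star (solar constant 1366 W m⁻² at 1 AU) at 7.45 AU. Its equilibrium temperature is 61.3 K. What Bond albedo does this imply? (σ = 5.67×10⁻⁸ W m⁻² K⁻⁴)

A ≈ 0.87

Flux at 7.45 AU: S = 1366/7.45² = 24.6 W m⁻².
From T_eq⁴ = S(1−A)/(4σ): 1−A = 4σT_eq⁴/S.
1−A = 4 × 5.67×10⁻⁸ × (61.3)⁴ / 24.6 = 0.130.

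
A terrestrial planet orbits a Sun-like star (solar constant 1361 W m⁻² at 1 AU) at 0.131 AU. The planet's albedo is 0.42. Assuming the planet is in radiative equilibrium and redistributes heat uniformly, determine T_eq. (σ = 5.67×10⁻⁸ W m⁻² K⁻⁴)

T_eq ≈ 671 K

Flux at 0.131 AU: S = 1361/0.131² = 7.93×10⁴ W m⁻².
Energy balance: absorbed = emitted ⇒ πR²·S(1−A) = 4πR²·σT_eq⁴, so T_eq⁴ = S(1−A)/(4σ).
T_eq = [7.93×10⁴ × 0.58 / (4 × 5.67×10⁻⁸)]^(1/4) = (2.03×10¹¹)^(1/4) = 671 K.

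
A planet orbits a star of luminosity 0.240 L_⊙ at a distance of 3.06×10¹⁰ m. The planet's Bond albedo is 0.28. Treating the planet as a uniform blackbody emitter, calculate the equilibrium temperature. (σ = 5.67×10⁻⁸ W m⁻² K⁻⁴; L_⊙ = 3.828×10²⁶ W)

L = 0.240 × 3.828×10²⁶ = 9.19×10²⁵ W.
Flux: S = L/(4πd²) = 9.19×10²⁵/(4π×(3.06×10¹⁰)²) = 7810 W m⁻².
Energy balance: absorbed = emitted ⇒ πR²·S(1−A) = 4πR²·σT_eq⁴, so T_eq⁴ = S(1−A)/(4σ).
T_eq = [7810 × 0.72 / (4 × 5.67×10⁻⁸)]^(1/4) = (2.48×10¹⁰)^(1/4) = 397 K.

T_eq ≈ 397 K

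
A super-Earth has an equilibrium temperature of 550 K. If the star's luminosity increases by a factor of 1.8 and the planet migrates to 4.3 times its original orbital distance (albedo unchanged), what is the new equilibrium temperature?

T_eq ≈ 307 K

T_eq ∝ L^(1/4) · d^(−1/2).
T′ = 550 × 1.8^(1/4) / 4.3^(1/2) = 307 K.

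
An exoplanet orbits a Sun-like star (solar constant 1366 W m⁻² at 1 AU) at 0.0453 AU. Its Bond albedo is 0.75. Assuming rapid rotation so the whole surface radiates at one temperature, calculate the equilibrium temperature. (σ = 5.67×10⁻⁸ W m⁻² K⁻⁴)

Flux at 0.0453 AU: S = 1366/0.0453² = 6.66×10⁵ W m⁻².
Energy balance: absorbed = emitted ⇒ πR²·S(1−A) = 4πR²·σT_eq⁴, so T_eq⁴ = S(1−A)/(4σ).
T_eq = [6.66×10⁵ × 0.25 / (4 × 5.67×10⁻⁸)]^(1/4) = (7.34×10¹¹)^(1/4) = 926 K.

T_eq ≈ 926 K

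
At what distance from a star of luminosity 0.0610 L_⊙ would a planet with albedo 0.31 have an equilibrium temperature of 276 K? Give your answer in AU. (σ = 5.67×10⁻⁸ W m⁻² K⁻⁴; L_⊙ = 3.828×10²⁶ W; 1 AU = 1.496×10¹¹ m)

d ≈ 0.209 AU

L = 0.0610 × 3.828×10²⁶ = 2.34×10²⁵ W.
From T_eq⁴ = L(1−A)/(16πσd²): d = √[L(1−A)/(16πσT_eq⁴)].
d = √[2.34×10²⁵ × 0.69 / (16π × 5.67×10⁻⁸ × (276)⁴)] = 3.12×10¹⁰ m = 0.209 AU.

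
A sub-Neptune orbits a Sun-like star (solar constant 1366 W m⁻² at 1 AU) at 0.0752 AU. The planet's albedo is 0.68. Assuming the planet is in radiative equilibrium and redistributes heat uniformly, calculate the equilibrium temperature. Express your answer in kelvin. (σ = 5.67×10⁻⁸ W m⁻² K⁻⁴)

T_eq ≈ 764 K

Flux at 0.0752 AU: S = 1366/0.0752² = 2.42×10⁵ W m⁻².
Energy balance: absorbed = emitted ⇒ πR²·S(1−A) = 4πR²·σT_eq⁴, so T_eq⁴ = S(1−A)/(4σ).
T_eq = [2.42×10⁵ × 0.32 / (4 × 5.67×10⁻⁸)]^(1/4) = (3.41×10¹¹)^(1/4) = 764 K.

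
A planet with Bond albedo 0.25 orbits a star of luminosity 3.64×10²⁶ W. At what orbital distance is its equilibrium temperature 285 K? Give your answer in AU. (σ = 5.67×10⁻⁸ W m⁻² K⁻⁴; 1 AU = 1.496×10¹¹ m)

From T_eq⁴ = L(1−A)/(16πσd²): d = √[L(1−A)/(16πσT_eq⁴)].
d = √[3.64×10²⁶ × 0.75 / (16π × 5.67×10⁻⁸ × (285)⁴)] = 1.20×10¹¹ m = 0.805 AU.

d ≈ 0.805 AU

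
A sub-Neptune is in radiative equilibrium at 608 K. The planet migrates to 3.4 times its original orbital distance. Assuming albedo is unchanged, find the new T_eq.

T_eq ∝ L^(1/4) · d^(−1/2).
T′ = 608 / 3.4^(1/2) = 330 K.

T_eq ≈ 330 K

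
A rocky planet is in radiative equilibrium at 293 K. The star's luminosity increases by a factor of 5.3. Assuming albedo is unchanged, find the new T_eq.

T_eq ∝ L^(1/4) · d^(−1/2).
T′ = 293 × 5.3^(1/4) = 445 K.

T_eq ≈ 445 K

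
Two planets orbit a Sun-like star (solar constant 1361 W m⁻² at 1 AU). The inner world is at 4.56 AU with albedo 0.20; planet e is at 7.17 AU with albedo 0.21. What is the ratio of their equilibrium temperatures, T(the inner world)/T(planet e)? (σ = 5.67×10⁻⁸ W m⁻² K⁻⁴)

T₁/T₂ ≈ 1.258

T_eq = [S₀(1−A)/(4σd²)]^(1/4), so T ∝ (1−A)^(1/4) / √d.
T₁ = [1361×0.80/(4×5.67×10⁻⁸×4.56²)]^(1/4) = 123.27 K.
T₂ = [1361×0.79/(4×5.67×10⁻⁸×7.17²)]^(1/4) = 97.99 K.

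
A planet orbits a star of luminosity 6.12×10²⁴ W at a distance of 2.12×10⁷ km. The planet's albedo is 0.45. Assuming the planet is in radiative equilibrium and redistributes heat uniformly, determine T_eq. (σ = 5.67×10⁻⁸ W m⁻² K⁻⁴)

d = 2.12×10⁷ km = 2.12×10¹⁰ m.
Flux: S = L/(4πd²) = 6.12×10²⁴/(4π×(2.12×10¹⁰)²) = 1080 W m⁻².
Energy balance: absorbed = emitted ⇒ πR²·S(1−A) = 4πR²·σT_eq⁴, so T_eq⁴ = S(1−A)/(4σ).
T_eq = [1080 × 0.55 / (4 × 5.67×10⁻⁸)]^(1/4) = (2.63×10⁹)^(1/4) = 226 K.

T_eq ≈ 226 K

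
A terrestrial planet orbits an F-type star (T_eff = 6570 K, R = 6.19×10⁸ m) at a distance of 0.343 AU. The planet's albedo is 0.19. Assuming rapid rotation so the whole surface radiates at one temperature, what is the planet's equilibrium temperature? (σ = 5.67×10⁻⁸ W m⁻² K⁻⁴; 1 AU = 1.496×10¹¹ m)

d = 0.343 AU = 5.13×10¹⁰ m.
L = 4πR_⋆²σT_⋆⁴ = 4π(6.19×10⁸)² × 5.67×10⁻⁸ × (6570)⁴ = 5.09×10²⁶ W.
S = L/(4πd²) = 1.54×10⁴ W m⁻².
Energy balance: absorbed = emitted ⇒ πR²·S(1−A) = 4πR²·σT_eq⁴, so T_eq⁴ = S(1−A)/(4σ).
T_eq = [1.54×10⁴ × 0.81 / (4 × 5.67×10⁻⁸)]^(1/4) = (5.49×10¹⁰)^(1/4) = 484 K.

T_eq ≈ 484 K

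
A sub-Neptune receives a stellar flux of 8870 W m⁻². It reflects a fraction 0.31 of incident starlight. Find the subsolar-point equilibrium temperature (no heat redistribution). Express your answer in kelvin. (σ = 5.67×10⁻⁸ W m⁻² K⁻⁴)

At the subsolar point the surface absorbs S(1−A) and emits σT⁴ per unit area — no factor of 4, since only the local patch is in balance.
T = [8870 × 0.69 / 5.67×10⁻⁸]^(1/4) = (1.08×10¹¹)^(1/4) = 573 K.

T_ss ≈ 573 K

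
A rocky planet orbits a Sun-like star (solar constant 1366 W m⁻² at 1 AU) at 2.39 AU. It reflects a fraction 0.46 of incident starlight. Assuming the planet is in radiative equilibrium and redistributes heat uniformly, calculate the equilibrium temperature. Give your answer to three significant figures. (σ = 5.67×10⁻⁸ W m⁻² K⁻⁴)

Flux at 2.39 AU: S = 1366/2.39² = 239 W m⁻².
Energy balance: absorbed = emitted ⇒ πR²·S(1−A) = 4πR²·σT_eq⁴, so T_eq⁴ = S(1−A)/(4σ).
T_eq = [239 × 0.54 / (4 × 5.67×10⁻⁸)]^(1/4) = (5.69×10⁸)^(1/4) = 154 K.

T_eq ≈ 154 K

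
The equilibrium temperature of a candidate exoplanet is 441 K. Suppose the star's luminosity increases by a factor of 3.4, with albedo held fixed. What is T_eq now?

T_eq ∝ L^(1/4) · d^(−1/2).
T′ = 441 × 3.4^(1/4) = 599 K.

T_eq ≈ 599 K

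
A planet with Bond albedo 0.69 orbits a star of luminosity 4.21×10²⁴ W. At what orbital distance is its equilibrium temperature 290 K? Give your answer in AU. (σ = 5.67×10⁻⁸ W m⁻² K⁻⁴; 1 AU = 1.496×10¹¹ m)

d ≈ 0.0538 AU

From T_eq⁴ = L(1−A)/(16πσd²): d = √[L(1−A)/(16πσT_eq⁴)].
d = √[4.21×10²⁴ × 0.31 / (16π × 5.67×10⁻⁸ × (290)⁴)] = 8.05×10⁹ m = 0.0538 AU.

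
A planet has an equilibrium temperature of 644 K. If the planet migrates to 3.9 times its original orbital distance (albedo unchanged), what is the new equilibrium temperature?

T_eq ≈ 326 K

T_eq ∝ L^(1/4) · d^(−1/2).
T′ = 644 / 3.9^(1/2) = 326 K.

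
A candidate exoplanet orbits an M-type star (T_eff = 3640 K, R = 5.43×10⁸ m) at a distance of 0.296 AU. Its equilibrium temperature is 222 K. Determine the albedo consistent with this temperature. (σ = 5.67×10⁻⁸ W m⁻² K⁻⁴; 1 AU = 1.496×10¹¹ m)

d = 0.296 AU = 4.43×10¹⁰ m.
L = 4πR_⋆²σT_⋆⁴ = 4π(5.43×10⁸)² × 5.67×10⁻⁸ × (3640)⁴ = 3.69×10²⁵ W.
S = L/(4πd²) = 1500 W m⁻².
From T_eq⁴ = S(1−A)/(4σ): 1−A = 4σT_eq⁴/S.
1−A = 4 × 5.67×10⁻⁸ × (222)⁴ / 1500 = 0.368.

A ≈ 0.63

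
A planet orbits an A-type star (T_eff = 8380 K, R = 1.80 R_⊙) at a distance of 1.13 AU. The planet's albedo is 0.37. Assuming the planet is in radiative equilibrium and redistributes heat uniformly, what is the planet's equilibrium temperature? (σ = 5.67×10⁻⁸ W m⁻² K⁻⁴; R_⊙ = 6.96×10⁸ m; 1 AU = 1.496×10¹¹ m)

R_⋆ = 1.80 × 6.96×10⁸ = 1.25×10⁹ m.
d = 1.13 AU = 1.69×10¹¹ m.
L = 4πR_⋆²σT_⋆⁴ = 4π(1.25×10⁹)² × 5.67×10⁻⁸ × (8380)⁴ = 5.51×10²⁷ W.
S = L/(4πd²) = 1.54×10⁴ W m⁻².
Energy balance: absorbed = emitted ⇒ πR²·S(1−A) = 4πR²·σT_eq⁴, so T_eq⁴ = S(1−A)/(4σ).
T_eq = [1.54×10⁴ × 0.63 / (4 × 5.67×10⁻⁸)]^(1/4) = (4.27×10¹⁰)^(1/4) = 454 K.

T_eq ≈ 454 K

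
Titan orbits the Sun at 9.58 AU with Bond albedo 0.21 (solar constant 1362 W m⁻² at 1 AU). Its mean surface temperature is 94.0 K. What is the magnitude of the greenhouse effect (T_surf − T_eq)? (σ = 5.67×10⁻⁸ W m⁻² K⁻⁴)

ΔT ≈ 9.2 K

S = 1362/9.58² = 14.84 W m⁻².
T_eq = [S(1−A)/(4σ)]^(1/4) = [14.84×0.79/(4×5.67×10⁻⁸)]^(1/4) = 84.8 K.
ΔT = T_surf − T_eq = 94 − 84.8.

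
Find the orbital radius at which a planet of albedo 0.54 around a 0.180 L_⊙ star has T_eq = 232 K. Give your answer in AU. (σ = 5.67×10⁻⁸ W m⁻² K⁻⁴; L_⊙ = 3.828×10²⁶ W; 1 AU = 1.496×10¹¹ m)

d ≈ 0.414 AU

L = 0.180 × 3.828×10²⁶ = 6.89×10²⁵ W.
From T_eq⁴ = L(1−A)/(16πσd²): d = √[L(1−A)/(16πσT_eq⁴)].
d = √[6.89×10²⁵ × 0.46 / (16π × 5.67×10⁻⁸ × (232)⁴)] = 6.20×10¹⁰ m = 0.414 AU.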